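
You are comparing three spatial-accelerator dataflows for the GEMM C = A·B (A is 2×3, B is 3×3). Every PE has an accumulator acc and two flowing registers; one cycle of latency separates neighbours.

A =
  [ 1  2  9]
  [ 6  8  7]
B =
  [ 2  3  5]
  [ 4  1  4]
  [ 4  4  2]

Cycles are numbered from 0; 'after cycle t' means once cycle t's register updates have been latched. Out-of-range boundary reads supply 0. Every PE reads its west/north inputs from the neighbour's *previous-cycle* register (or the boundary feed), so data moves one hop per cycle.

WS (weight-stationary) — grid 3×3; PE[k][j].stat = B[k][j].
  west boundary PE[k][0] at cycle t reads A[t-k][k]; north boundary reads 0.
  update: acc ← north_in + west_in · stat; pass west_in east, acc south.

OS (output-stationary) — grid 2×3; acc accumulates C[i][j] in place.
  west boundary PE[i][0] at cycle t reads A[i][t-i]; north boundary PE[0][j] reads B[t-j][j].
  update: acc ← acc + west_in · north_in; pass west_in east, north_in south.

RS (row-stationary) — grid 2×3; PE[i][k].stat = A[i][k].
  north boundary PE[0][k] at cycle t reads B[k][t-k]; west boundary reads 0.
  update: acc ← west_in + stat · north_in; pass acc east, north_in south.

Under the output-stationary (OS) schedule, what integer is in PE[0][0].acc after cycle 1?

PE[0][0].acc = 10

OS (2×3). Following PE[0][0] plus its west/north inputs:
  t=0 PE[0][0]: acc=2 h=1 v=2
  t=1 PE[0][0]: acc=10 h=2 v=4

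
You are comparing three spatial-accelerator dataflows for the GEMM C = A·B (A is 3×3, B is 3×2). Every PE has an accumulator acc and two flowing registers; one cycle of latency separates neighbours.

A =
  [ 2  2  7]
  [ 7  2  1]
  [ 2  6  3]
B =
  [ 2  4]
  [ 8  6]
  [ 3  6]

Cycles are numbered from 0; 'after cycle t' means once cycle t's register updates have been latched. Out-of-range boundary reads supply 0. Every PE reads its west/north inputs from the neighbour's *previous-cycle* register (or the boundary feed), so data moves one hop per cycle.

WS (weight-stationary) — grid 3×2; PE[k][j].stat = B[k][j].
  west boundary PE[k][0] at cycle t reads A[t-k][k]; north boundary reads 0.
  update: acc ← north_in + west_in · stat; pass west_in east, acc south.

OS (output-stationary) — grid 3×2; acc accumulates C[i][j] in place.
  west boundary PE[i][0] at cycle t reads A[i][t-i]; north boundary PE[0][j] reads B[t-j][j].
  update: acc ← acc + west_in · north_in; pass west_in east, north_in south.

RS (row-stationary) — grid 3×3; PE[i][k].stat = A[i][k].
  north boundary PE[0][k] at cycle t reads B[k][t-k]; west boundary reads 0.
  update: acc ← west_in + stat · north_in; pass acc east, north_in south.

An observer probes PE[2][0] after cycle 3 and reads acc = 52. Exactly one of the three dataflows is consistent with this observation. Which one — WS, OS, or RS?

WS (3×2 grid), PE[2][0]:
  0: (2,0).acc=0  regs=<0,0>
  1: (2,0).acc=0  regs=<0,0>
  2: (2,0).acc=41  regs=<7,41>
  3: (2,0).acc=33  regs=<1,33>
OS (3×2 grid), PE[2][0]:
  0: (2,0).acc=0  regs=<0,0>
  1: (2,0).acc=0  regs=<0,0>
  2: (2,0).acc=4  regs=<2,2>
  3: (2,0).acc=52  regs=<6,8>
RS (3×3 grid), PE[2][0]:
  0: (2,0).acc=0  regs=<0,0>
  1: (2,0).acc=0  regs=<0,0>
  2: (2,0).acc=4  regs=<4,2>
  3: (2,0).acc=8  regs=<8,4>

dataflow = OS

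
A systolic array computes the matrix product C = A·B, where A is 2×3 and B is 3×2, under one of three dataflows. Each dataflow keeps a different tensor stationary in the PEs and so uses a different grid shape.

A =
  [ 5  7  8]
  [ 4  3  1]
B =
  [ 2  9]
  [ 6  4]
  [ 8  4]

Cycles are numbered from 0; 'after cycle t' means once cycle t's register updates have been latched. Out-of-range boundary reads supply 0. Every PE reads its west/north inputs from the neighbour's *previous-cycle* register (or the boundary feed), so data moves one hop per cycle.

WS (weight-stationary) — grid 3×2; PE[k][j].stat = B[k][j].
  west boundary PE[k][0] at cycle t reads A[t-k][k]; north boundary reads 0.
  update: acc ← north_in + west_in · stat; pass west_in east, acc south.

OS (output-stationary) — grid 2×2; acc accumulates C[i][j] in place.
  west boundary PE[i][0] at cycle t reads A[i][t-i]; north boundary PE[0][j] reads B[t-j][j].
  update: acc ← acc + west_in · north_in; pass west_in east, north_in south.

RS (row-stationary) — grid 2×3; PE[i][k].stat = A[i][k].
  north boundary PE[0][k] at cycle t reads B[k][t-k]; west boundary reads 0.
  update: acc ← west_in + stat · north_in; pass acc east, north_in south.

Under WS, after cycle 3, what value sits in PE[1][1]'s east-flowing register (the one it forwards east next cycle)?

WS (3×2). Following PE[1][1] plus its west/north inputs:
  @0  [0,1]  acc 0  |  →0  ↓0
  @0  [1,0]  acc 0  |  →0  ↓0
  @0  [1,1]  acc 0  |  →0  ↓0
  @1  [0,1]  acc 45  |  →5  ↓45
  @1  [1,0]  acc 52  |  →7  ↓52
  @1  [1,1]  acc 0  |  →0  ↓0
  @2  [0,1]  acc 36  |  →4  ↓36
  @2  [1,0]  acc 26  |  →3  ↓26
  @2  [1,1]  acc 73  |  →7  ↓73
  @3  [0,1]  acc 0  |  →0  ↓0
  @3  [1,0]  acc 0  |  →0  ↓0
  @3  [1,1]  acc 48  |  →3  ↓48

register = 3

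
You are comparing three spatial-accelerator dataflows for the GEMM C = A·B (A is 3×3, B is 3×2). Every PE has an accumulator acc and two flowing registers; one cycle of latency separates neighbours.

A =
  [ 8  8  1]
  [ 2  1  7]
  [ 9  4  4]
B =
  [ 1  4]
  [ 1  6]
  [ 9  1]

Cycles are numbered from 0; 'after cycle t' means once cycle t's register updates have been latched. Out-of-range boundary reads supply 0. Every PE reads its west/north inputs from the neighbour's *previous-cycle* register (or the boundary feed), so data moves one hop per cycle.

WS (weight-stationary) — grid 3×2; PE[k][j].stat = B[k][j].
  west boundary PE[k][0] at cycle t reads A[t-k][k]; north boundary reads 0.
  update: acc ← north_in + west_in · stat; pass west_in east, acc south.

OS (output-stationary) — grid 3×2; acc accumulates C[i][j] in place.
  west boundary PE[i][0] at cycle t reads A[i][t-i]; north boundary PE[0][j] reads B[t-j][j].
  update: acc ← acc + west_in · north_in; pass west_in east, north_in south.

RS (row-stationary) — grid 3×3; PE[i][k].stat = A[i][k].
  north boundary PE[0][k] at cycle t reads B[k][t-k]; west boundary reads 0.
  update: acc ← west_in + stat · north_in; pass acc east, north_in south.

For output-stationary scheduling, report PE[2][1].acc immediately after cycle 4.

OS on a 3×2 grid — tracing PE[2][1] and its feeders:
  cycle 0: PE[1][1] → acc 0, east 0, south 0
  cycle 0: PE[2][0] → acc 0, east 0, south 0
  cycle 0: PE[2][1] → acc 0, east 0, south 0
  cycle 1: PE[1][1] → acc 0, east 0, south 0
  cycle 1: PE[2][0] → acc 0, east 0, south 0
  cycle 1: PE[2][1] → acc 0, east 0, south 0
  cycle 2: PE[1][1] → acc 8, east 2, south 4
  cycle 2: PE[2][0] → acc 9, east 9, south 1
  cycle 2: PE[2][1] → acc 0, east 0, south 0
  cycle 3: PE[1][1] → acc 14, east 1, south 6
  cycle 3: PE[2][0] → acc 13, east 4, south 1
  cycle 3: PE[2][1] → acc 36, east 9, south 4
  cycle 4: PE[1][1] → acc 21, east 7, south 1
  cycle 4: PE[2][0] → acc 49, east 4, south 9
  cycle 4: PE[2][1] → acc 60, east 4, south 6

PE[2][1].acc = 60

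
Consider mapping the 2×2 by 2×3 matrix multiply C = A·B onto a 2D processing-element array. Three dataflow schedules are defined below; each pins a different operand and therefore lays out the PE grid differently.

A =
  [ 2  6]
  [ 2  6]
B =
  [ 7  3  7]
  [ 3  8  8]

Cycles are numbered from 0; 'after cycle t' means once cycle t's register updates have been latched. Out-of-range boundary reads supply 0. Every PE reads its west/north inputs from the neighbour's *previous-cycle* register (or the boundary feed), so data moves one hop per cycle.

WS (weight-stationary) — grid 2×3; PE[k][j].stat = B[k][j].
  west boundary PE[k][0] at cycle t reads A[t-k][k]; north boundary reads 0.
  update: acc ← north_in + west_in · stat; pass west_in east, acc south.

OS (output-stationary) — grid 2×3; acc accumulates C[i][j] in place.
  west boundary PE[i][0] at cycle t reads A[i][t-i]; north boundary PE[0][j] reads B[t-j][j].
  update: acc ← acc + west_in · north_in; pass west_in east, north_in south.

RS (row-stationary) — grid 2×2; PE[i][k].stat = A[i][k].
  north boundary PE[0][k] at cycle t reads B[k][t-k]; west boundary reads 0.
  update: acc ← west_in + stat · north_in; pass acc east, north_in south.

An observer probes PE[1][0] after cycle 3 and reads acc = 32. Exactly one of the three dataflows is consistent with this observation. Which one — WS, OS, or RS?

WS [2×3] PE[1][0] across cycles:
  @0  [1,0]  acc 0  |  →0  ↓0
  @1  [1,0]  acc 32  |  →6  ↓32
  @2  [1,0]  acc 32  |  →6  ↓32
  @3  [1,0]  acc 0  |  →0  ↓0
OS [2×3] PE[1][0] across cycles:
  @0  [1,0]  acc 0  |  →0  ↓0
  @1  [1,0]  acc 14  |  →2  ↓7
  @2  [1,0]  acc 32  |  →6  ↓3
  @3  [1,0]  acc 32  |  →0  ↓0
RS [2×2] PE[1][0] across cycles:
  @0  [1,0]  acc 0  |  →0  ↓0
  @1  [1,0]  acc 14  |  →14  ↓7
  @2  [1,0]  acc 6  |  →6  ↓3
  @3  [1,0]  acc 14  |  →14  ↓7

dataflow = OS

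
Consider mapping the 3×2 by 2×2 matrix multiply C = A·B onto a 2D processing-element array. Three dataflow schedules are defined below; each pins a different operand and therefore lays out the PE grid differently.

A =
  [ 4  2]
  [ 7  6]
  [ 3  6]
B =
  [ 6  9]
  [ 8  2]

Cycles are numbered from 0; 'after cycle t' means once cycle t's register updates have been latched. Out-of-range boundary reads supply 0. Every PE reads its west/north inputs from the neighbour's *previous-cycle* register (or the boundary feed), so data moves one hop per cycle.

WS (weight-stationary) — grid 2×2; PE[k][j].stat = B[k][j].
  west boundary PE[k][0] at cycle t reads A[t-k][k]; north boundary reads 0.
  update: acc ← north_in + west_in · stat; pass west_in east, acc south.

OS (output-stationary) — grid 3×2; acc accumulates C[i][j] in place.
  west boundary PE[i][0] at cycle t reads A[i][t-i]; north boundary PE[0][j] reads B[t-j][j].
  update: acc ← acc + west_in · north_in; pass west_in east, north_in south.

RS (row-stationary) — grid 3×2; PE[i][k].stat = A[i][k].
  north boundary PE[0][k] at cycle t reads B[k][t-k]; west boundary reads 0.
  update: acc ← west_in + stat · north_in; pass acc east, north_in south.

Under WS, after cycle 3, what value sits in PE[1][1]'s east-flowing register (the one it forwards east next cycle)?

register = 6

WS (2×2). Following PE[1][1] plus its west/north inputs:
  t=0 PE[0][1]: acc=0 h=0 v=0
  t=0 PE[1][0]: acc=0 h=0 v=0
  t=0 PE[1][1]: acc=0 h=0 v=0
  t=1 PE[0][1]: acc=36 h=4 v=36
  t=1 PE[1][0]: acc=40 h=2 v=40
  t=1 PE[1][1]: acc=0 h=0 v=0
  t=2 PE[0][1]: acc=63 h=7 v=63
  t=2 PE[1][0]: acc=90 h=6 v=90
  t=2 PE[1][1]: acc=40 h=2 v=40
  t=3 PE[0][1]: acc=27 h=3 v=27
  t=3 PE[1][0]: acc=66 h=6 v=66
  t=3 PE[1][1]: acc=75 h=6 v=75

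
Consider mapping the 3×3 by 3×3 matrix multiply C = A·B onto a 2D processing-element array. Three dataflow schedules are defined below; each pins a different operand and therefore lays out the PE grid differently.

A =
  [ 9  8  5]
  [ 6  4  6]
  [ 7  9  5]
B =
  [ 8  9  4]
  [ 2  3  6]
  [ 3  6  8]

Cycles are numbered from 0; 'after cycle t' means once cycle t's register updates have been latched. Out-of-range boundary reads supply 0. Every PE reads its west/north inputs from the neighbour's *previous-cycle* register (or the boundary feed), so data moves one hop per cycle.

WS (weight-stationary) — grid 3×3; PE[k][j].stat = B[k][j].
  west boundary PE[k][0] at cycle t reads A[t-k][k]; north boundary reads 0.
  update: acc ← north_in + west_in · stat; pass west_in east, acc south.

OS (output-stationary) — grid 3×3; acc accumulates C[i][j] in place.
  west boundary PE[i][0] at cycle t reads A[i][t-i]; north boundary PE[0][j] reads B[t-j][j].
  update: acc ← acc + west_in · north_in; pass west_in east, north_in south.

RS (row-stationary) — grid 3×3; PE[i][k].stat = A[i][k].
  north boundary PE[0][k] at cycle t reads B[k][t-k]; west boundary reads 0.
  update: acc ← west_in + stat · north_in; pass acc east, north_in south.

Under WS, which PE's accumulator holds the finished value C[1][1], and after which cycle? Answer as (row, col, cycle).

WS: C[1][1] accumulates in PE[2][1]:
  after 0 — PE[2][1] acc=0, pass-E 0, pass-S 0
  after 1 — PE[2][1] acc=0, pass-E 0, pass-S 0
  after 2 — PE[2][1] acc=0, pass-E 0, pass-S 0
  after 3 — PE[2][1] acc=135, pass-E 5, pass-S 135
  after 4 — PE[2][1] acc=102, pass-E 6, pass-S 102

(row, col, cycle) = (2, 1, 4)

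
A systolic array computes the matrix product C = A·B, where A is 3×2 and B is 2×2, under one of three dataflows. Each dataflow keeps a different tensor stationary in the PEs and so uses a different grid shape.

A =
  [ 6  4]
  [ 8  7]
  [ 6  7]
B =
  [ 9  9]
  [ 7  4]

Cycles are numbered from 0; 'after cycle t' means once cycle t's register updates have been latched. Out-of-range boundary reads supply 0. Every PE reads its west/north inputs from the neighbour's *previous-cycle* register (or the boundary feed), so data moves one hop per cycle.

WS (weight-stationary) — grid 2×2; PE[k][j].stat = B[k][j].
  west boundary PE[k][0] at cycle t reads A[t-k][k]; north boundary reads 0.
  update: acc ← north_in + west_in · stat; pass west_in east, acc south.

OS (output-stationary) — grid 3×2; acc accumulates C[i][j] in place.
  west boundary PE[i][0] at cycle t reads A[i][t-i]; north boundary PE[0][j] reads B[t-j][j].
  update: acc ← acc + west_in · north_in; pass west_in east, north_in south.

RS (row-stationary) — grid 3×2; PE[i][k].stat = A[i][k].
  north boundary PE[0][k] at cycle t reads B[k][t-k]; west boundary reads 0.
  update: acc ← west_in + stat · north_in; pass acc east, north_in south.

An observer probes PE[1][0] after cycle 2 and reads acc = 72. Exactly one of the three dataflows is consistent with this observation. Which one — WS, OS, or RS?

dataflow = RS

— WS: 2×2; PE[1][0] trace:
  cycle 0: PE[1][0] → acc 0, east 0, south 0
  cycle 1: PE[1][0] → acc 82, east 4, south 82
  cycle 2: PE[1][0] → acc 121, east 7, south 121
— OS: 3×2; PE[1][0] trace:
  cycle 0: PE[1][0] → acc 0, east 0, south 0
  cycle 1: PE[1][0] → acc 72, east 8, south 9
  cycle 2: PE[1][0] → acc 121, east 7, south 7
— RS: 3×2; PE[1][0] trace:
  cycle 0: PE[1][0] → acc 0, east 0, south 0
  cycle 1: PE[1][0] → acc 72, east 72, south 9
  cycle 2: PE[1][0] → acc 72, east 72, south 9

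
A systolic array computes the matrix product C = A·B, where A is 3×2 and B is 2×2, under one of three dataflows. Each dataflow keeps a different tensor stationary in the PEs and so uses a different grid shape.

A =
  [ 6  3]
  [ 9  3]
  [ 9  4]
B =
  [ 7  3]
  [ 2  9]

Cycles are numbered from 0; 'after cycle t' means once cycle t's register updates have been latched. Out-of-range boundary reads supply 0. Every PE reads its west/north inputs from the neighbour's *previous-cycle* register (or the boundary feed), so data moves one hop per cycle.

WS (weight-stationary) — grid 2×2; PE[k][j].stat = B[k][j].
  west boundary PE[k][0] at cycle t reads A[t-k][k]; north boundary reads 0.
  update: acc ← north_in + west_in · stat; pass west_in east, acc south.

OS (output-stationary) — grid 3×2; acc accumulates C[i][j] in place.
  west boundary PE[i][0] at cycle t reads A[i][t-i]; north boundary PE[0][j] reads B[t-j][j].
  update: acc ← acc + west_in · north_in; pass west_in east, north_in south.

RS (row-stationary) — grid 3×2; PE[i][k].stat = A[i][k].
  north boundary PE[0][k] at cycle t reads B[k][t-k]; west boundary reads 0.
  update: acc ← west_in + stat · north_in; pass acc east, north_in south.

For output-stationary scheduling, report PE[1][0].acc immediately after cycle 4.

PE[1][0].acc = 69

OS 3×2: PE[1][0] cycle-by-cycle (with neighbour feeds):
  [0] (0,0) acc=42 (h:6 v:7)
  [0] (1,0) acc=0 (h:0 v:0)
  [1] (0,0) acc=48 (h:3 v:2)
  [1] (1,0) acc=63 (h:9 v:7)
  [2] (0,0) acc=48 (h:0 v:0)
  [2] (1,0) acc=69 (h:3 v:2)
  [3] (0,0) acc=48 (h:0 v:0)
  [3] (1,0) acc=69 (h:0 v:0)
  [4] (0,0) acc=48 (h:0 v:0)
  [4] (1,0) acc=69 (h:0 v:0)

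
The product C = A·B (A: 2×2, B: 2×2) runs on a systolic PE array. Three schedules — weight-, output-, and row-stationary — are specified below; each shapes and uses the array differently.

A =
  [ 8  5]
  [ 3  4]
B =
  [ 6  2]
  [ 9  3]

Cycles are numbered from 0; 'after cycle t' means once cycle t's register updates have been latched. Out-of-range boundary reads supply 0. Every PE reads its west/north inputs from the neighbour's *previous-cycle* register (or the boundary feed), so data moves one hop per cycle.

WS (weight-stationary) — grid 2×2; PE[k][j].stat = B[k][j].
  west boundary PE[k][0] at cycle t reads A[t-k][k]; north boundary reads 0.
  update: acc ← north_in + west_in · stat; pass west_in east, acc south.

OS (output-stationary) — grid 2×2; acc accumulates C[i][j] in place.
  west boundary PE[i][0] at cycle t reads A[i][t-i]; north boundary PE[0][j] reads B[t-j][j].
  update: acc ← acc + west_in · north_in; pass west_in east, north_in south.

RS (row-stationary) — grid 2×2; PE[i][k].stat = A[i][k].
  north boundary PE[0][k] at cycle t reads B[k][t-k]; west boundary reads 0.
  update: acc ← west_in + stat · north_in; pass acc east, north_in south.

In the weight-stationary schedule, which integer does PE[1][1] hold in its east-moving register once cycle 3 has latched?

register = 4

WS 2×2: PE[1][1] cycle-by-cycle (with neighbour feeds):
  cycle 0: PE[0][1] → acc 0, east 0, south 0
  cycle 0: PE[1][0] → acc 0, east 0, south 0
  cycle 0: PE[1][1] → acc 0, east 0, south 0
  cycle 1: PE[0][1] → acc 16, east 8, south 16
  cycle 1: PE[1][0] → acc 93, east 5, south 93
  cycle 1: PE[1][1] → acc 0, east 0, south 0
  cycle 2: PE[0][1] → acc 6, east 3, south 6
  cycle 2: PE[1][0] → acc 54, east 4, south 54
  cycle 2: PE[1][1] → acc 31, east 5, south 31
  cycle 3: PE[0][1] → acc 0, east 0, south 0
  cycle 3: PE[1][0] → acc 0, east 0, south 0
  cycle 3: PE[1][1] → acc 18, east 4, south 18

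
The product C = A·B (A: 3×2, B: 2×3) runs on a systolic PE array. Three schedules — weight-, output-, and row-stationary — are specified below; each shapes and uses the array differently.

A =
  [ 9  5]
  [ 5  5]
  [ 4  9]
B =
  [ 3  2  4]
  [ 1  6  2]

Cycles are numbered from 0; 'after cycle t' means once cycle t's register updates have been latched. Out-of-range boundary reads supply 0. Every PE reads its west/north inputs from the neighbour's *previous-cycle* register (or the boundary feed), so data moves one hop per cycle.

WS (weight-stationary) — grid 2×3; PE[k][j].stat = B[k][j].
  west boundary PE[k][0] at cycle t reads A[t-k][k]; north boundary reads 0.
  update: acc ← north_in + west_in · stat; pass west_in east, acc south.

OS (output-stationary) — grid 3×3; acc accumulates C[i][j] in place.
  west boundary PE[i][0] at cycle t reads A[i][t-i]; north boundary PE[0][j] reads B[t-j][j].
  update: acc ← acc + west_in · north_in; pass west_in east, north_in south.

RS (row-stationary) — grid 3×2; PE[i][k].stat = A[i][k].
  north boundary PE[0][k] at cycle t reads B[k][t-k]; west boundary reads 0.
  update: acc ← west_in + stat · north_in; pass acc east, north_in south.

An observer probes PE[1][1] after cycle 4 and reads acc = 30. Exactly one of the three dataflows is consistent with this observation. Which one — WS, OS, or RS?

WS (2×3 grid), PE[1][1]:
  c0 r1c1: 0 / 0 / 0
  c1 r1c1: 0 / 0 / 0
  c2 r1c1: 48 / 5 / 48
  c3 r1c1: 40 / 5 / 40
  c4 r1c1: 62 / 9 / 62
OS (3×3 grid), PE[1][1]:
  c0 r1c1: 0 / 0 / 0
  c1 r1c1: 0 / 0 / 0
  c2 r1c1: 10 / 5 / 2
  c3 r1c1: 40 / 5 / 6
  c4 r1c1: 40 / 0 / 0
RS (3×2 grid), PE[1][1]:
  c0 r1c1: 0 / 0 / 0
  c1 r1c1: 0 / 0 / 0
  c2 r1c1: 20 / 20 / 1
  c3 r1c1: 40 / 40 / 6
  c4 r1c1: 30 / 30 / 2

dataflow = RS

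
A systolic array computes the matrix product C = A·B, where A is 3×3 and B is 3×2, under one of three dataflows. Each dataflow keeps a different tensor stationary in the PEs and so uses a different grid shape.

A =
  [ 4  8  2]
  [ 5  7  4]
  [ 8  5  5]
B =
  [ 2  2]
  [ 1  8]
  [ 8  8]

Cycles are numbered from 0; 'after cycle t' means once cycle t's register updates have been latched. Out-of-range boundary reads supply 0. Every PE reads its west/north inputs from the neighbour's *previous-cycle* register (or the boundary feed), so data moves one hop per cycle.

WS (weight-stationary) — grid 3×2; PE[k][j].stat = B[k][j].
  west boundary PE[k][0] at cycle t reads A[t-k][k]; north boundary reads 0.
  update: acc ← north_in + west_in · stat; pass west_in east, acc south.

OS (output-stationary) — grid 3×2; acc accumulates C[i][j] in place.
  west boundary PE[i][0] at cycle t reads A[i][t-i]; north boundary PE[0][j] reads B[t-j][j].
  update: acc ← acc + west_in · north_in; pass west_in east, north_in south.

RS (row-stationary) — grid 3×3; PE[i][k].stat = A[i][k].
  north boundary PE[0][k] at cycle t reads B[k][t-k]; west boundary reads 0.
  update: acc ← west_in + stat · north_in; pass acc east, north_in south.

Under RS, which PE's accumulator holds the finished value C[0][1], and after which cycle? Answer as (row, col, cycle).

RS: C[0][1] accumulates in PE[0][2]:
  t=0 PE[0][2]: acc=0 h=0 v=0
  t=1 PE[0][2]: acc=0 h=0 v=0
  t=2 PE[0][2]: acc=32 h=32 v=8
  t=3 PE[0][2]: acc=88 h=88 v=8

(row, col, cycle) = (0, 2, 3)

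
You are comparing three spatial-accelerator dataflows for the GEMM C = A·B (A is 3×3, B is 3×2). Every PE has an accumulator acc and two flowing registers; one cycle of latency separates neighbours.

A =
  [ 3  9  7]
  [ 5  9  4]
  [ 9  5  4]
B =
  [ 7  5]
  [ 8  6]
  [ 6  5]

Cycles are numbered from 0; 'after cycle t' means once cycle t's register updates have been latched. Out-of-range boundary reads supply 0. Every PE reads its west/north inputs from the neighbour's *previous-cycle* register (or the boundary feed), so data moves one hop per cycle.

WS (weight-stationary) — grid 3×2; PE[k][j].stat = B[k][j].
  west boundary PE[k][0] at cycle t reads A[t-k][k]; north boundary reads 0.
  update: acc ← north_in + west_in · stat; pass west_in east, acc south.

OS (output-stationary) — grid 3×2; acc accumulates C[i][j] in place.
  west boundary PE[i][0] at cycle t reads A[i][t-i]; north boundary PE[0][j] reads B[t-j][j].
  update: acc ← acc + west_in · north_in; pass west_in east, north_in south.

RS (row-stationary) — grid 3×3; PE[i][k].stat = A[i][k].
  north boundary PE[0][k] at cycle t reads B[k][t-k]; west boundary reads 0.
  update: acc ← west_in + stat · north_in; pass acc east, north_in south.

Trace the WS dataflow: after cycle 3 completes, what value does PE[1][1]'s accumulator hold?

Tracing WS — 3×2 array, target PE[1][1]:
  cycle 0: PE[0][1] → acc 0, east 0, south 0
  cycle 0: PE[1][0] → acc 0, east 0, south 0
  cycle 0: PE[1][1] → acc 0, east 0, south 0
  cycle 1: PE[0][1] → acc 15, east 3, south 15
  cycle 1: PE[1][0] → acc 93, east 9, south 93
  cycle 1: PE[1][1] → acc 0, east 0, south 0
  cycle 2: PE[0][1] → acc 25, east 5, south 25
  cycle 2: PE[1][0] → acc 107, east 9, south 107
  cycle 2: PE[1][1] → acc 69, east 9, south 69
  cycle 3: PE[0][1] → acc 45, east 9, south 45
  cycle 3: PE[1][0] → acc 103, east 5, south 103
  cycle 3: PE[1][1] → acc 79, east 9, south 79

PE[1][1].acc = 79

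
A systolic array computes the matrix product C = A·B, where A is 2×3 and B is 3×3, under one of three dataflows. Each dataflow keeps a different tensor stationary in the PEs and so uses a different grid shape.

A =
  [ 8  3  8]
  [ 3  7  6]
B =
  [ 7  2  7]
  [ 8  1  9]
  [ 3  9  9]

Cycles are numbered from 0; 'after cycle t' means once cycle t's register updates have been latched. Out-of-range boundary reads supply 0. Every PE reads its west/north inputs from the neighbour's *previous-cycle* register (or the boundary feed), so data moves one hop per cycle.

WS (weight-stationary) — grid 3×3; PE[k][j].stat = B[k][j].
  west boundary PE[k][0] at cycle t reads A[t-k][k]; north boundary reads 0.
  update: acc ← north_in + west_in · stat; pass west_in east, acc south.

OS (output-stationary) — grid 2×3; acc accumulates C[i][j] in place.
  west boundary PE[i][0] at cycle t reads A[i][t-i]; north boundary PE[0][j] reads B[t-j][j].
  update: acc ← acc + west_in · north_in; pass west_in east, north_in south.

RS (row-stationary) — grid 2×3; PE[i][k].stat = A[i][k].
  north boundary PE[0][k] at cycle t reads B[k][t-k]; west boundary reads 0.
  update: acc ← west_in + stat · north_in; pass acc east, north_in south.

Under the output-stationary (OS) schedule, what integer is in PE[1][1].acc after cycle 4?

PE[1][1].acc = 67

Tracing OS — 2×3 array, target PE[1][1]:
  after 0 — PE[0][1] acc=0, pass-E 0, pass-S 0
  after 0 — PE[1][0] acc=0, pass-E 0, pass-S 0
  after 0 — PE[1][1] acc=0, pass-E 0, pass-S 0
  after 1 — PE[0][1] acc=16, pass-E 8, pass-S 2
  after 1 — PE[1][0] acc=21, pass-E 3, pass-S 7
  after 1 — PE[1][1] acc=0, pass-E 0, pass-S 0
  after 2 — PE[0][1] acc=19, pass-E 3, pass-S 1
  after 2 — PE[1][0] acc=77, pass-E 7, pass-S 8
  after 2 — PE[1][1] acc=6, pass-E 3, pass-S 2
  after 3 — PE[0][1] acc=91, pass-E 8, pass-S 9
  after 3 — PE[1][0] acc=95, pass-E 6, pass-S 3
  after 3 — PE[1][1] acc=13, pass-E 7, pass-S 1
  after 4 — PE[0][1] acc=91, pass-E 0, pass-S 0
  after 4 — PE[1][0] acc=95, pass-E 0, pass-S 0
  after 4 — PE[1][1] acc=67, pass-E 6, pass-S 9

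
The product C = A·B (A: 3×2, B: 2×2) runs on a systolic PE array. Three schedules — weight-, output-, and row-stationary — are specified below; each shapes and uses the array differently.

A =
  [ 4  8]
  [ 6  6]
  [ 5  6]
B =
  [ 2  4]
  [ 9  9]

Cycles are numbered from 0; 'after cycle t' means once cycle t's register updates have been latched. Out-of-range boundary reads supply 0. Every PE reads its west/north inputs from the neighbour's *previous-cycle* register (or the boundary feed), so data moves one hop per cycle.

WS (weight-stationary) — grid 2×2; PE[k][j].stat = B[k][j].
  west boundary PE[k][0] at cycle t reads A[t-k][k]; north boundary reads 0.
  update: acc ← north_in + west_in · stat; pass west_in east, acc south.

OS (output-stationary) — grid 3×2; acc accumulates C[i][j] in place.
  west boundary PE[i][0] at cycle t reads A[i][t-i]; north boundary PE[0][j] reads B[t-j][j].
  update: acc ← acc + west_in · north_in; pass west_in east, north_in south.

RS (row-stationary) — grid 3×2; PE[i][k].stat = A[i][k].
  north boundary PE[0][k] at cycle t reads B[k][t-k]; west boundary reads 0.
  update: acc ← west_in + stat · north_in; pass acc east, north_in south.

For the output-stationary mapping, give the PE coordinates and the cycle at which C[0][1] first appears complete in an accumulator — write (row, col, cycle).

(row, col, cycle) = (0, 1, 2)

OS — PE[0][1] is where C[0][1] collects:
  @0  [0,1]  acc 0  |  →0  ↓0
  @1  [0,1]  acc 16  |  →4  ↓4
  @2  [0,1]  acc 88  |  →8  ↓9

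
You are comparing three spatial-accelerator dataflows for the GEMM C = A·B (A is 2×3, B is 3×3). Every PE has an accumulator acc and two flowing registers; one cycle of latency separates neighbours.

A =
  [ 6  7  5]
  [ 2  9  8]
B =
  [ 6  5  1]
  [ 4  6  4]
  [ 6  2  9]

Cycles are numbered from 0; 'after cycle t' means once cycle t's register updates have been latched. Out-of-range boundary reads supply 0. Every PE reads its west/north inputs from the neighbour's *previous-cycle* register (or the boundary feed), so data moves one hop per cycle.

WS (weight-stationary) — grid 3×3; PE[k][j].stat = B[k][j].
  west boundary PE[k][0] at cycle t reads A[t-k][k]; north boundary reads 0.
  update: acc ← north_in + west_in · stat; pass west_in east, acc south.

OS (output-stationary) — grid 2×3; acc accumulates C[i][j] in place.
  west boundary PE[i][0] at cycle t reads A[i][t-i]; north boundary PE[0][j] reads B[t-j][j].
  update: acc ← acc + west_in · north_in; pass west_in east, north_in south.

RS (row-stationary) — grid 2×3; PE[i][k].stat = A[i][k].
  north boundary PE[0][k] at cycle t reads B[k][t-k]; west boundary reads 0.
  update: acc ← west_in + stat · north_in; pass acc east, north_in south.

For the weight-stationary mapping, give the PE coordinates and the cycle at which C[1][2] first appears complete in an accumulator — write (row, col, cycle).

Under WS, C[1][2] lands at PE[2][2]:
  0: (2,2).acc=0  regs=<0,0>
  1: (2,2).acc=0  regs=<0,0>
  2: (2,2).acc=0  regs=<0,0>
  3: (2,2).acc=0  regs=<0,0>
  4: (2,2).acc=79  regs=<5,79>
  5: (2,2).acc=110  regs=<8,110>

(row, col, cycle) = (2, 2, 5)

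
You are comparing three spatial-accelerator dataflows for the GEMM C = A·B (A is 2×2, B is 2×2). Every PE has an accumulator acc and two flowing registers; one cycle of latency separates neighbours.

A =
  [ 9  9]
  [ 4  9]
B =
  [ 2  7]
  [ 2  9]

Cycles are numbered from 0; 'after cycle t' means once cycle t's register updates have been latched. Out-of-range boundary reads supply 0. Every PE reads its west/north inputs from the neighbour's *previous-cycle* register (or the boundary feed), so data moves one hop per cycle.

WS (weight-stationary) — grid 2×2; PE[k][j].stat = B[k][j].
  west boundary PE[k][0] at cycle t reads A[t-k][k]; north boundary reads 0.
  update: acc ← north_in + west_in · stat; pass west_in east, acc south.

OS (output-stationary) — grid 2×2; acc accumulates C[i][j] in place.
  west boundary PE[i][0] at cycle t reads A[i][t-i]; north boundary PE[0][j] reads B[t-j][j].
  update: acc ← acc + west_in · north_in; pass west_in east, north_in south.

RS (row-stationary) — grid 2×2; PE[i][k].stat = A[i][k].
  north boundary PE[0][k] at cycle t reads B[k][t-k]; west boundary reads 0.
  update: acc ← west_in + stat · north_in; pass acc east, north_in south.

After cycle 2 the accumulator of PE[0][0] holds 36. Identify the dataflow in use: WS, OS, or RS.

dataflow = OS

Under WS (2×2), PE[0][0]:
  after 0 — PE[0][0] acc=18, pass-E 9, pass-S 18
  after 1 — PE[0][0] acc=8, pass-E 4, pass-S 8
  after 2 — PE[0][0] acc=0, pass-E 0, pass-S 0
Under OS (2×2), PE[0][0]:
  after 0 — PE[0][0] acc=18, pass-E 9, pass-S 2
  after 1 — PE[0][0] acc=36, pass-E 9, pass-S 2
  after 2 — PE[0][0] acc=36, pass-E 0, pass-S 0
Under RS (2×2), PE[0][0]:
  after 0 — PE[0][0] acc=18, pass-E 18, pass-S 2
  after 1 — PE[0][0] acc=63, pass-E 63, pass-S 7
  after 2 — PE[0][0] acc=0, pass-E 0, pass-S 0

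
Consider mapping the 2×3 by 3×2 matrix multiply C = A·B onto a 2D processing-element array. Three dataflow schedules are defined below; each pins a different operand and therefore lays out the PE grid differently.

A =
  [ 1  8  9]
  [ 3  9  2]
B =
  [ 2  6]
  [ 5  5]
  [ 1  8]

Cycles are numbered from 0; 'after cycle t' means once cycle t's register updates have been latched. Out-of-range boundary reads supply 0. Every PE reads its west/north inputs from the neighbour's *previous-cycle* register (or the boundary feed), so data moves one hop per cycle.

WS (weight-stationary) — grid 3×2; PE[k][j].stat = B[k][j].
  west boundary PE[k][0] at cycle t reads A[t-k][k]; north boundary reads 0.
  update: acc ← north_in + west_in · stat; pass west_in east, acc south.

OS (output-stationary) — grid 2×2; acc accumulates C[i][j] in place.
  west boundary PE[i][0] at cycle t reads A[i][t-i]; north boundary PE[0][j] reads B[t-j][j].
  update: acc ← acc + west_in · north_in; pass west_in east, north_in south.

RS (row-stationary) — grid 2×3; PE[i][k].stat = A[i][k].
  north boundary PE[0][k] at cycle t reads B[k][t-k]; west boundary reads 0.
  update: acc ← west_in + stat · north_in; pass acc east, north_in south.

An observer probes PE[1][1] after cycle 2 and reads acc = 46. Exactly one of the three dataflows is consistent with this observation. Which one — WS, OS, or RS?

dataflow = WS

WS [3×2] PE[1][1] across cycles:
  c0 r1c1: 0 / 0 / 0
  c1 r1c1: 0 / 0 / 0
  c2 r1c1: 46 / 8 / 46
OS [2×2] PE[1][1] across cycles:
  c0 r1c1: 0 / 0 / 0
  c1 r1c1: 0 / 0 / 0
  c2 r1c1: 18 / 3 / 6
RS [2×3] PE[1][1] across cycles:
  c0 r1c1: 0 / 0 / 0
  c1 r1c1: 0 / 0 / 0
  c2 r1c1: 51 / 51 / 5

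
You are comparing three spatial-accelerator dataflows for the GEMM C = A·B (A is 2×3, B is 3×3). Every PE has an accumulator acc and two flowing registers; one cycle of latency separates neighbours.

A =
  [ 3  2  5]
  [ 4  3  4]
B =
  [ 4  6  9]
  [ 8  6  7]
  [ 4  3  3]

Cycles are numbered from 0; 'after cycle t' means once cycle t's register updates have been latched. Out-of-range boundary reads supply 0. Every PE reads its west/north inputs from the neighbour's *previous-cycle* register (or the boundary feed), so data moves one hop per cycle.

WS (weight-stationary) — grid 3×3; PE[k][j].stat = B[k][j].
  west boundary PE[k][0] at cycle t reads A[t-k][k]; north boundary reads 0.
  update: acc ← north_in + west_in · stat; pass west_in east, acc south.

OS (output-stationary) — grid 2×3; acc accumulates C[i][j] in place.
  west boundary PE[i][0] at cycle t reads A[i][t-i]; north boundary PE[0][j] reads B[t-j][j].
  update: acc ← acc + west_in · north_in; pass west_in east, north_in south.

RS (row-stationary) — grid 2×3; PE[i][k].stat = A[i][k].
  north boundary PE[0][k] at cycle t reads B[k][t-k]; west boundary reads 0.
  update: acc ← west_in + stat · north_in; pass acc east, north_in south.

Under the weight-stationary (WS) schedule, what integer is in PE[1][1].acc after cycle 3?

PE[1][1].acc = 42

WS on a 3×3 grid — tracing PE[1][1] and its feeders:
  c0 r0c1: 0 / 0 / 0
  c0 r1c0: 0 / 0 / 0
  c0 r1c1: 0 / 0 / 0
  c1 r0c1: 18 / 3 / 18
  c1 r1c0: 28 / 2 / 28
  c1 r1c1: 0 / 0 / 0
  c2 r0c1: 24 / 4 / 24
  c2 r1c0: 40 / 3 / 40
  c2 r1c1: 30 / 2 / 30
  c3 r0c1: 0 / 0 / 0
  c3 r1c0: 0 / 0 / 0
  c3 r1c1: 42 / 3 / 42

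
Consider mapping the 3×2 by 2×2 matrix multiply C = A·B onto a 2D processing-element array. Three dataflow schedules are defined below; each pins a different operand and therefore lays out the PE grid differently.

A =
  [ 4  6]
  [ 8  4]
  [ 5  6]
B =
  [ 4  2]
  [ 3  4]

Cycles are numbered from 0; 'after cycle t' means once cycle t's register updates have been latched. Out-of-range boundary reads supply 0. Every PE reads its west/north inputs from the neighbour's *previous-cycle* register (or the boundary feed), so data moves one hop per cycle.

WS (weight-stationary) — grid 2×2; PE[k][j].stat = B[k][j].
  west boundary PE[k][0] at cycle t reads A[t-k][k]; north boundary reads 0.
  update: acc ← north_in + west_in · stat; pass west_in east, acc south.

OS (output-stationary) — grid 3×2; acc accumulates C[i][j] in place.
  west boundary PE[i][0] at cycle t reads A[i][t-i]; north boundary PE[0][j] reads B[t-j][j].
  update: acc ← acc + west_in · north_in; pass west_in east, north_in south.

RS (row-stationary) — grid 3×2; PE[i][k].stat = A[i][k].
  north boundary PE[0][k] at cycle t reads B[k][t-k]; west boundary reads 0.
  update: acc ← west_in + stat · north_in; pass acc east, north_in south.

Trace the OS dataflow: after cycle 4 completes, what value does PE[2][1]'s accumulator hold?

OS (3×2). Following PE[2][1] plus its west/north inputs:
  after 0 — PE[1][1] acc=0, pass-E 0, pass-S 0
  after 0 — PE[2][0] acc=0, pass-E 0, pass-S 0
  after 0 — PE[2][1] acc=0, pass-E 0, pass-S 0
  after 1 — PE[1][1] acc=0, pass-E 0, pass-S 0
  after 1 — PE[2][0] acc=0, pass-E 0, pass-S 0
  after 1 — PE[2][1] acc=0, pass-E 0, pass-S 0
  after 2 — PE[1][1] acc=16, pass-E 8, pass-S 2
  after 2 — PE[2][0] acc=20, pass-E 5, pass-S 4
  after 2 — PE[2][1] acc=0, pass-E 0, pass-S 0
  after 3 — PE[1][1] acc=32, pass-E 4, pass-S 4
  after 3 — PE[2][0] acc=38, pass-E 6, pass-S 3
  after 3 — PE[2][1] acc=10, pass-E 5, pass-S 2
  after 4 — PE[1][1] acc=32, pass-E 0, pass-S 0
  after 4 — PE[2][0] acc=38, pass-E 0, pass-S 0
  after 4 — PE[2][1] acc=34, pass-E 6, pass-S 4

PE[2][1].acc = 34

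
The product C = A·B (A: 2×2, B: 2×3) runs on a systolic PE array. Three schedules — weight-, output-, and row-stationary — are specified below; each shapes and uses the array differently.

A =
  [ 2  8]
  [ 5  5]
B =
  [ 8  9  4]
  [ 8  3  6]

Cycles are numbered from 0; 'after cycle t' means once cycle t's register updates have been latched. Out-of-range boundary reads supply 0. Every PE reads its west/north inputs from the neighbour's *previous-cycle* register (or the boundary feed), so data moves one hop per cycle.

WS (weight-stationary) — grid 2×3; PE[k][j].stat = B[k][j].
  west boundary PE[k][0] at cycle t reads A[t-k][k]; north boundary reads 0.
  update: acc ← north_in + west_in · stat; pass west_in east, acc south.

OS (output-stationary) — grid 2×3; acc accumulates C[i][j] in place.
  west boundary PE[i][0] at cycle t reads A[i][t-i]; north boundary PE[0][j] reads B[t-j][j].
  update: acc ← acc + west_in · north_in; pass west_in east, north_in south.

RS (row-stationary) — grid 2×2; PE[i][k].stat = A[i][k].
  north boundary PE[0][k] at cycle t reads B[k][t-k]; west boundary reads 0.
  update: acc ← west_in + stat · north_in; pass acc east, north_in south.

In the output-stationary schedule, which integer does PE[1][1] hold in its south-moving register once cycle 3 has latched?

OS (2×3). Following PE[1][1] plus its west/north inputs:
  c0 r0c1: 0 / 0 / 0
  c0 r1c0: 0 / 0 / 0
  c0 r1c1: 0 / 0 / 0
  c1 r0c1: 18 / 2 / 9
  c1 r1c0: 40 / 5 / 8
  c1 r1c1: 0 / 0 / 0
  c2 r0c1: 42 / 8 / 3
  c2 r1c0: 80 / 5 / 8
  c2 r1c1: 45 / 5 / 9
  c3 r0c1: 42 / 0 / 0
  c3 r1c0: 80 / 0 / 0
  c3 r1c1: 60 / 5 / 3

register = 3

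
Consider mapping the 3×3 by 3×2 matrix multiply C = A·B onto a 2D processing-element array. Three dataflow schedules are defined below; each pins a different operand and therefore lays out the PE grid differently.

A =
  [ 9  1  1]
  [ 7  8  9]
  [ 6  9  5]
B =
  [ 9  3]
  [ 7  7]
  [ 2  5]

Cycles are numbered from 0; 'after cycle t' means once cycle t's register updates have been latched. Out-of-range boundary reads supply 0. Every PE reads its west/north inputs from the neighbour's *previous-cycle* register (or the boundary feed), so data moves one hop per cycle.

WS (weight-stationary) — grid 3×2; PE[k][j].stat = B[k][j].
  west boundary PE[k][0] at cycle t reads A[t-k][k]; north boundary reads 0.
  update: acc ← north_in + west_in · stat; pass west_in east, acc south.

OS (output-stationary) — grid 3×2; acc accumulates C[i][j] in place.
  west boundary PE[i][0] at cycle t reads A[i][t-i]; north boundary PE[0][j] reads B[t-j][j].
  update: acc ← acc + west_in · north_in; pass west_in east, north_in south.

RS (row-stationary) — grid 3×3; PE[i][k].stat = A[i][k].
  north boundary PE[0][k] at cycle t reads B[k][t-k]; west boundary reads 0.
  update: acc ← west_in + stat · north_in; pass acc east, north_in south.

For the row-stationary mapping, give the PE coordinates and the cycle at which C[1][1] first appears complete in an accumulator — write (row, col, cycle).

Under RS, C[1][1] lands at PE[1][2]:
  c0 r1c2: 0 / 0 / 0
  c1 r1c2: 0 / 0 / 0
  c2 r1c2: 0 / 0 / 0
  c3 r1c2: 137 / 137 / 2
  c4 r1c2: 122 / 122 / 5

(row, col, cycle) = (1, 2, 4)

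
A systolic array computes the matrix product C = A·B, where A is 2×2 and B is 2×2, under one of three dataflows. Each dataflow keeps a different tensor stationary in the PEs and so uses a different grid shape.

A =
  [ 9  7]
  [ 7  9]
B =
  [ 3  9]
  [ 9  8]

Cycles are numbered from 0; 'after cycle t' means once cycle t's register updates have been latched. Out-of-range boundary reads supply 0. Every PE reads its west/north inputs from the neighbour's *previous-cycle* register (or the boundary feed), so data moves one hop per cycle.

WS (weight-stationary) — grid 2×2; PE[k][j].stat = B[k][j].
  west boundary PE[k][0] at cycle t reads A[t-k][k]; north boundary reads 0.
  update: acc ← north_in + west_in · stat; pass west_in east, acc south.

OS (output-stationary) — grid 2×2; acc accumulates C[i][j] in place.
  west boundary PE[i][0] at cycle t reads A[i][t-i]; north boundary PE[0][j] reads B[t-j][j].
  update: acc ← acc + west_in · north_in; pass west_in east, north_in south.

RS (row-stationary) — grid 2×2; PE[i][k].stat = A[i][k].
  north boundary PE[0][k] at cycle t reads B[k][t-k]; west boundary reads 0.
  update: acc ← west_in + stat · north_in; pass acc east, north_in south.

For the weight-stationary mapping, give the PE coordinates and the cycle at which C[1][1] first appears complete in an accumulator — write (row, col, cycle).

(row, col, cycle) = (1, 1, 3)

WS: C[1][1] accumulates in PE[1][1]:
  [0] (1,1) acc=0 (h:0 v:0)
  [1] (1,1) acc=0 (h:0 v:0)
  [2] (1,1) acc=137 (h:7 v:137)
  [3] (1,1) acc=135 (h:9 v:135)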